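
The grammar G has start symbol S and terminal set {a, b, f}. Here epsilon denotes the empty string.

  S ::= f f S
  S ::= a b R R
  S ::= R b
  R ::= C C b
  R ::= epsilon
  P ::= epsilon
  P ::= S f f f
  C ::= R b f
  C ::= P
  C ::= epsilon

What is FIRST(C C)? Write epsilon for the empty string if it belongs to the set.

{epsilon, a, b, f}

FIRST(S) = {a, b, f}  (via R b)
FIRST(P) = {epsilon, a, b, f}  (via S f f f)
FIRST(R) = {epsilon, a, b, f}  (via C C b)
FIRST(C) = {epsilon, a, b, f}  (via R b f, P)
FIRST(C C): take FIRST of each symbol in turn, carrying on past any symbol whose FIRST contains epsilon; result {epsilon, a, b, f}.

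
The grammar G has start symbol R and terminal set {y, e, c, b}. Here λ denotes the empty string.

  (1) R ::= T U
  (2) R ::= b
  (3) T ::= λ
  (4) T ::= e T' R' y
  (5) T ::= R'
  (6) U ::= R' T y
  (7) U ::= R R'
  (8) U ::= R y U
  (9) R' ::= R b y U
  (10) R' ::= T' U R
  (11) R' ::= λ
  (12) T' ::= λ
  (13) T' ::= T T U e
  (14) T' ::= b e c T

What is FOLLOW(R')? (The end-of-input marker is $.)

FIRST(R): from R::=T U we get {b, e, y}; from R::=b we get {b}. So FIRST(R) = {b, e, y}.
FIRST(T): from T::=λ we get {λ}; from T::=e T' R' y we get {e}; from T::=R' we get {λ, b, e, y}. So FIRST(T) = {λ, b, e, y}.
FIRST(U): from U::=R' T y we get {b, e, y}; from U::=R R' we get {b, e, y}; from U::=R y U we get {b, e, y}. So FIRST(U) = {b, e, y}.
FIRST(T'): from T'::=λ we get {λ}; from T'::=T T U e we get {b, e, y}; from T'::=b e c T we get {b}. So FIRST(T') = {λ, b, e, y}.
FIRST(R'): from R'::=R b y U we get {b, e, y}; from R'::=T' U R we get {b, e, y}; from R'::=λ we get {λ}. So FIRST(R') = {λ, b, e, y}.
FOLLOW(R) includes $ since R is the start symbol.
FOLLOW(T'): in T::=e T' R' y, T' is followed by R' y with FIRST {b, e, y}; in R'::=T' U R, T' is followed by U R with FIRST {b, e, y}. Thus FOLLOW(T') = {b, e, y}.
FOLLOW(T): in R::=T U, T is followed by U with FIRST {b, e, y}; in U::=R' T y, T is followed by y with FIRST {y}; in T'::=T T U e (occurrence 1), T is followed by T U e with FIRST {b, e, y}; in T'::=T T U e (occurrence 2), T is followed by U e with FIRST {b, e, y}; in T'::=b e c T, the suffix after T is empty, so FOLLOW(T) ⊇ FOLLOW(T') = {b, e, y}. Thus FOLLOW(T) = {b, e, y}.
FOLLOW(R): in U::=R R', R is followed by R' with FIRST {λ, b, e, y}; in U::=R R', the suffix after R is nullable, so FOLLOW(R) ⊇ FOLLOW(U) = {$, b, e, y}; in U::=R y U, R is followed by y U with FIRST {y}; in R'::=R b y U, R is followed by b y U with FIRST {b}; in R'::=T' U R, the suffix after R is empty, so FOLLOW(R) ⊇ FOLLOW(R') = {$, b, e, y}. Thus FOLLOW(R) = {$, b, e, y}.
FOLLOW(U): in R::=T U, the suffix after U is empty, so FOLLOW(U) ⊇ FOLLOW(R) = {$, b, e, y}; in U::=R y U, the suffix after U is empty (adds nothing new); in R'::=R b y U, the suffix after U is empty, so FOLLOW(U) ⊇ FOLLOW(R') = {$, b, e, y}; in R'::=T' U R, U is followed by R with FIRST {b, e, y}; in T'::=T T U e, U is followed by e with FIRST {e}. Thus FOLLOW(U) = {$, b, e, y}.
FOLLOW(R'): in T::=e T' R' y, R' is followed by y with FIRST {y}; in T::=R', the suffix after R' is empty, so FOLLOW(R') ⊇ FOLLOW(T) = {b, e, y}; in U::=R' T y, R' is followed by T y with FIRST {b, e, y}; in U::=R R', the suffix after R' is empty, so FOLLOW(R') ⊇ FOLLOW(U) = {$, b, e, y}. Thus FOLLOW(R') = {$, b, e, y}.

{$, b, e, y}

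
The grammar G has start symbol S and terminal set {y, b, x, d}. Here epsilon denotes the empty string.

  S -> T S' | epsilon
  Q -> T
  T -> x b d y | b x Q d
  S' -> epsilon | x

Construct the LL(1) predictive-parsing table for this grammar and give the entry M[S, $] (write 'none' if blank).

FIRST(T): from T->x b d y we get {x}; from T->b x Q d we get {b}. So FIRST(T) = {b, x}.
FIRST(S'): from S'->epsilon we get {epsilon}; from S'->x we get {x}. So FIRST(S') = {epsilon, x}.
FIRST(S): from S->T S' we get {b, x}; from S->epsilon we get {epsilon}. So FIRST(S) = {epsilon, b, x}.
FIRST(Q): from Q->T we get {b, x}. So FIRST(Q) = {b, x}.
FOLLOW(S) includes $ since S is the start symbol.
FOLLOW(S): S appears on no right-hand side. Thus FOLLOW(S) = {$}.
For S -> T S': FIRST(T S') = {b, x}, so it goes in M[S, t] for t ∈ {b, x}.
For S -> epsilon: FIRST(epsilon) = {epsilon}, so it goes in M[S, t] for t ∈ {}; since epsilon ∈ FIRST, also for every t ∈ FOLLOW(S) = {$}.

S -> epsilon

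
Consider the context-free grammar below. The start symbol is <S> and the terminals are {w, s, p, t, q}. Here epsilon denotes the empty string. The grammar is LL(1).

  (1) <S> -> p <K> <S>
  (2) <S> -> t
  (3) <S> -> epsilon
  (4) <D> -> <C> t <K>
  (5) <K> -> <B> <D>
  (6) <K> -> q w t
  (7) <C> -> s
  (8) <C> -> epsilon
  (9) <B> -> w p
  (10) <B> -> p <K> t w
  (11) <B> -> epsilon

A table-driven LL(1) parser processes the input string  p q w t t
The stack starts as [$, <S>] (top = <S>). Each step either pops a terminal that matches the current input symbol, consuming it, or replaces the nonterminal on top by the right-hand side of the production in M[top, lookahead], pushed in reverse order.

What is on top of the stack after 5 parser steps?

step 1: stack=$ <S>  input=p q w t t $  — expand <S> -> p <K> <S>
step 2: stack=$ <S> <K> p  input=p q w t t $  — match p
step 3: stack=$ <S> <K>  input=q w t t $  — expand <K> -> q w t
step 4: stack=$ <S> t w q  input=q w t t $  — match q
step 5: stack=$ <S> t w  input=w t t $  — match w
Stack after step 5: $ <S> t (top = t).

t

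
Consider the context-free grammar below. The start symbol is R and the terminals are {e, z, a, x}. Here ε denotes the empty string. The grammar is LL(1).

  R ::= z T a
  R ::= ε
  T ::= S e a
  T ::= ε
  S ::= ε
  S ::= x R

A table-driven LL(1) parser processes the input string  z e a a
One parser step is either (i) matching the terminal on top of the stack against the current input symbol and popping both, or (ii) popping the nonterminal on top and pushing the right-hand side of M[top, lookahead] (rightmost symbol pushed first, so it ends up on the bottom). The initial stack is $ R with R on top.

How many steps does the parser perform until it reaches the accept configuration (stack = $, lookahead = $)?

step 1: stack=$ R  input=z e a a $  — expand R ::= z T a
step 2: stack=$ a T z  input=z e a a $  — match z
step 3: stack=$ a T  input=e a a $  — expand T ::= S e a
step 4: stack=$ a a e S  input=e a a $  — expand S ::= ε
step 5: stack=$ a a e  input=e a a $  — match e
step 6: stack=$ a a  input=a a $  — match a
step 7: stack=$ a  input=a $  — match a
Accept reached after 7 steps.

7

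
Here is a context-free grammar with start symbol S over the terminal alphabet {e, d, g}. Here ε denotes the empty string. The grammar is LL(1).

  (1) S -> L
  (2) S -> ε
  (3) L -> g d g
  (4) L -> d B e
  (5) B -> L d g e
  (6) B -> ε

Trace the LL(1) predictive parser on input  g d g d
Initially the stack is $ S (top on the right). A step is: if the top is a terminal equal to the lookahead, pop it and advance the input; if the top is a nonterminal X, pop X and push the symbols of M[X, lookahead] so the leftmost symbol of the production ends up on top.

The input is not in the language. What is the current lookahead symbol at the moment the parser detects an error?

d

     Stack    Input      Action
  1  $ S      g d g d $  expand S -> L
  2  $ L      g d g d $  expand L -> g d g
  3  $ g d g  g d g d $  match g
  4  $ g d    d g d $    match d
  5  $ g      g d $      match g
  6  $        d $        error: stack empty but input remains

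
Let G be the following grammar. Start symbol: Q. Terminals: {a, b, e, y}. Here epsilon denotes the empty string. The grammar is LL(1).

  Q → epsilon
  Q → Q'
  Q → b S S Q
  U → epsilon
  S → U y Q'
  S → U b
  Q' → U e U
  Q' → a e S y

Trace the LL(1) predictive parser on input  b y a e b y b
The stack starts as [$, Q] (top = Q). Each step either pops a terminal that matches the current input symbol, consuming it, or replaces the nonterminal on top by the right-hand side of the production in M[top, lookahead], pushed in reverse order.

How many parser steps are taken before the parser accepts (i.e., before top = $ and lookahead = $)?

      Stack          Input            Action
   1  $ Q            b y a e b y b $  expand Q → b S S Q
   2  $ Q S S b      b y a e b y b $  match b
   3  $ Q S S        y a e b y b $    expand S → U y Q'
   4  $ Q S Q' y U   y a e b y b $    expand U → epsilon
   5  $ Q S Q' y     y a e b y b $    match y
   6  $ Q S Q'       a e b y b $      expand Q' → a e S y
   7  $ Q S y S e a  a e b y b $      match a
   8  $ Q S y S e    e b y b $        match e
   9  $ Q S y S      b y b $          expand S → U b
  10  $ Q S y b U    b y b $          expand U → epsilon
  11  $ Q S y b      b y b $          match b
  12  $ Q S y        y b $            match y
  13  $ Q S          b $              expand S → U b
  14  $ Q b U        b $              expand U → epsilon
  15  $ Q b          b $              match b
  16  $ Q            $                expand Q → epsilon
Accept reached after 16 steps.

16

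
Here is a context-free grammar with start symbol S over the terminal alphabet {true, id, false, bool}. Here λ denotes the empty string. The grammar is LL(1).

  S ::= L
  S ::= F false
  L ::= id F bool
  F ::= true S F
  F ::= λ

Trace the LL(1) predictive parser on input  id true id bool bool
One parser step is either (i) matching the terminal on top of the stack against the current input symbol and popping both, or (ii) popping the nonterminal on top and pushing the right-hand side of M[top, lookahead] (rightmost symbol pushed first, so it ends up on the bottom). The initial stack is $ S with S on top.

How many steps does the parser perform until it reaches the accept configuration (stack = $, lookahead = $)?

      Stack               Input                   Action
   1  $ S                 id true id bool bool $  expand S ::= L
   2  $ L                 id true id bool bool $  expand L ::= id F bool
   3  $ bool F id         id true id bool bool $  match id
   4  $ bool F            true id bool bool $     expand F ::= true S F
   5  $ bool F S true     true id bool bool $     match true
   6  $ bool F S          id bool bool $          expand S ::= L
   7  $ bool F L          id bool bool $          expand L ::= id F bool
   8  $ bool F bool F id  id bool bool $          match id
   9  $ bool F bool F     bool bool $             expand F ::= λ
  10  $ bool F bool       bool bool $             match bool
  11  $ bool F            bool $                  expand F ::= λ
  12  $ bool              bool $                  match bool
Accept reached after 12 steps.

12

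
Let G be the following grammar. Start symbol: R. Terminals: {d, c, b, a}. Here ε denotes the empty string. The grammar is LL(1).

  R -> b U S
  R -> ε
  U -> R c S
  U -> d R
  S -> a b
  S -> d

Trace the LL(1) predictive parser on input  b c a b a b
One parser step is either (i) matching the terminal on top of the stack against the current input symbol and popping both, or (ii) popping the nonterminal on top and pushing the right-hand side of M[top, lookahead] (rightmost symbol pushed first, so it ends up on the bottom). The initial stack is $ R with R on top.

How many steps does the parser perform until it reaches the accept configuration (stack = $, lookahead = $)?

11

      Stack      Input          Action
   1  $ R        b c a b a b $  expand R -> b U S
   2  $ S U b    b c a b a b $  match b
   3  $ S U      c a b a b $    expand U -> R c S
   4  $ S S c R  c a b a b $    expand R -> ε
   5  $ S S c    c a b a b $    match c
   6  $ S S      a b a b $      expand S -> a b
   7  $ S b a    a b a b $      match a
   8  $ S b      b a b $        match b
   9  $ S        a b $          expand S -> a b
  10  $ b a      a b $          match a
  11  $ b        b $            match b
Accept reached after 11 steps.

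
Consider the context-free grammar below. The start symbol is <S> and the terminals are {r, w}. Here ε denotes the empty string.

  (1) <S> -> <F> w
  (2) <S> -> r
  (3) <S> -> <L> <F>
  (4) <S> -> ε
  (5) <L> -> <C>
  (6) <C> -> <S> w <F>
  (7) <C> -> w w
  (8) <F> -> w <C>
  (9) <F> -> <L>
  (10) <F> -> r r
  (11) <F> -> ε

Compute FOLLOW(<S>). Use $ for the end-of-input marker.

FIRST(<S>) = {ε, r, w}  (via <F> w, <L> <F>)
FIRST(<C>) = {r, w}  (via <S> w <F>)
FIRST(<L>) = {r, w}  (via <C>)
FIRST(<F>) = {ε, r, w}  (via <L>)
FOLLOW(<S>) includes $ since <S> is the start symbol.
FOLLOW(<S>): in <C>-><S> w <F>, <S> is followed by w <F> with FIRST {w}. Thus FOLLOW(<S>) = {$, w}.
FOLLOW(<L>): in <S>-><L> <F>, <L> is followed by <F> with FIRST {ε, r, w}; in <S>-><L> <F>, the suffix after <L> is nullable, so FOLLOW(<L>) ⊇ FOLLOW(<S>) = {$, w}; in <F>-><L>, the suffix after <L> is empty, so FOLLOW(<L>) ⊇ FOLLOW(<F>) = {$, r, w}. Thus FOLLOW(<L>) = {$, r, w}.
FOLLOW(<C>): in <L>-><C>, the suffix after <C> is empty, so FOLLOW(<C>) ⊇ FOLLOW(<L>) = {$, r, w}; in <F>->w <C>, the suffix after <C> is empty, so FOLLOW(<C>) ⊇ FOLLOW(<F>) = {$, r, w}. Thus FOLLOW(<C>) = {$, r, w}.
FOLLOW(<F>): in <S>-><F> w, <F> is followed by w with FIRST {w}; in <S>-><L> <F>, the suffix after <F> is empty, so FOLLOW(<F>) ⊇ FOLLOW(<S>) = {$, w}; in <C>-><S> w <F>, the suffix after <F> is empty, so FOLLOW(<F>) ⊇ FOLLOW(<C>) = {$, r, w}. Thus FOLLOW(<F>) = {$, r, w}.

{$, w}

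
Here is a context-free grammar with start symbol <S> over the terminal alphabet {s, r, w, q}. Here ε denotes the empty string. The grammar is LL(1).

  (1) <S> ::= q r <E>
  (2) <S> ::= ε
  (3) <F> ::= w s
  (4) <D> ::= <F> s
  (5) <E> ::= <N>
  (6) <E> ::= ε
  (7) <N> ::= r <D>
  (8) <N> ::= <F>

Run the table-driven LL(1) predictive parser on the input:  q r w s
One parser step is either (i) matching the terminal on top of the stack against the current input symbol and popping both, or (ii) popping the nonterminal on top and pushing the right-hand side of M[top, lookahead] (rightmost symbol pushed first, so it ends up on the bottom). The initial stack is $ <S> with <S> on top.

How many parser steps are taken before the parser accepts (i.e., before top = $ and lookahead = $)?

8

     Stack      Input      Action
  1  $ <S>      q r w s $  expand <S> ::= q r <E>
  2  $ <E> r q  q r w s $  match q
  3  $ <E> r    r w s $    match r
  4  $ <E>      w s $      expand <E> ::= <N>
  5  $ <N>      w s $      expand <N> ::= <F>
  6  $ <F>      w s $      expand <F> ::= w s
  7  $ s w      w s $      match w
  8  $ s        s $        match s
Accept reached after 8 steps.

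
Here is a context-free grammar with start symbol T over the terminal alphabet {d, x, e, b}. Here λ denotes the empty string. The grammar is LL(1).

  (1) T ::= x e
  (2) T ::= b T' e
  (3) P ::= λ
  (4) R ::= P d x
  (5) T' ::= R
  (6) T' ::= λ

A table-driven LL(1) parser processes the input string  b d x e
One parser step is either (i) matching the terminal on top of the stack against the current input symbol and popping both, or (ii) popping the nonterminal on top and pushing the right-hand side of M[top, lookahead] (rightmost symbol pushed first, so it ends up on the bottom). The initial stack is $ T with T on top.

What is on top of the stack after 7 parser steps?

e

step 1: stack=$ T  input=b d x e $  — expand T ::= b T' e
step 2: stack=$ e T' b  input=b d x e $  — match b
step 3: stack=$ e T'  input=d x e $  — expand T' ::= R
step 4: stack=$ e R  input=d x e $  — expand R ::= P d x
step 5: stack=$ e x d P  input=d x e $  — expand P ::= λ
step 6: stack=$ e x d  input=d x e $  — match d
step 7: stack=$ e x  input=x e $  — match x
Stack after step 7: $ e (top = e).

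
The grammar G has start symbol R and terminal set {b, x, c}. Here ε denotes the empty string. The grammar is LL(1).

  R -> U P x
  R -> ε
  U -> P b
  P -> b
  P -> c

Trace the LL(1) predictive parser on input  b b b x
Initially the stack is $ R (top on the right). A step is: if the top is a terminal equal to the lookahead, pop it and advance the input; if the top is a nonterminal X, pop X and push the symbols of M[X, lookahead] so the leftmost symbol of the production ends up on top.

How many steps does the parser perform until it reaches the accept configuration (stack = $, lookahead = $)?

     Stack      Input      Action
  1  $ R        b b b x $  expand R -> U P x
  2  $ x P U    b b b x $  expand U -> P b
  3  $ x P b P  b b b x $  expand P -> b
  4  $ x P b b  b b b x $  match b
  5  $ x P b    b b x $    match b
  6  $ x P      b x $      expand P -> b
  7  $ x b      b x $      match b
  8  $ x        x $        match x
Accept reached after 8 steps.

8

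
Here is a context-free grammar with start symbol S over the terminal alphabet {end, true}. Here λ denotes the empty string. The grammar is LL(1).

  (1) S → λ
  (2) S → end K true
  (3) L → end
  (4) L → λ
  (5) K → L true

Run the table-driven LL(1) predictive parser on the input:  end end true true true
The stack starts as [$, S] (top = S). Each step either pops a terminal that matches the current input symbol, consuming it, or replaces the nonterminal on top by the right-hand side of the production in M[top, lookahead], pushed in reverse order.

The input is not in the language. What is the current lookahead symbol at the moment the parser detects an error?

     Stack            Input                     Action
  1  $ S              end end true true true $  expand S → end K true
  2  $ true K end     end end true true true $  match end
  3  $ true K         end true true true $      expand K → L true
  4  $ true true L    end true true true $      expand L → end
  5  $ true true end  end true true true $      match end
  6  $ true true      true true true $          match true
  7  $ true           true true $               match true
  8  $                true $                    error: stack empty but input remains

true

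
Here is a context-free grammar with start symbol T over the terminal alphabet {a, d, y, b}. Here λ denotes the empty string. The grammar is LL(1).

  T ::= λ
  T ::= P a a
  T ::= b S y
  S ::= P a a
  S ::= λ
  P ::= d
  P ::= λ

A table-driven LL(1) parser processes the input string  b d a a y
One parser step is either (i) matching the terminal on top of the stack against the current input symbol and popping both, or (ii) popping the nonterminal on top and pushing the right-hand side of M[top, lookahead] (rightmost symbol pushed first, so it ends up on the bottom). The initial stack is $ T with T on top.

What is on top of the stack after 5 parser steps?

step 1: stack=$ T  input=b d a a y $  — expand T ::= b S y
step 2: stack=$ y S b  input=b d a a y $  — match b
step 3: stack=$ y S  input=d a a y $  — expand S ::= P a a
step 4: stack=$ y a a P  input=d a a y $  — expand P ::= d
step 5: stack=$ y a a d  input=d a a y $  — match d
Stack after step 5: $ y a a (top = a).

a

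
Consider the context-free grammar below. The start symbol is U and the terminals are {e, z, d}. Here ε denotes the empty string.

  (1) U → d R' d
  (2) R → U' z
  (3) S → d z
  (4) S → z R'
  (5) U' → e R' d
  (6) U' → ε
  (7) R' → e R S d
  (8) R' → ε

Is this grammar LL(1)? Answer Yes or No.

Yes

FIRST(U) = {d}
FIRST(R) = {e, z}
FIRST(S) = {d, z}
FIRST(U') = {ε, e}
FIRST(R') = {ε, e}
FOLLOW(U) = {$}
FOLLOW(R) = {d, z}
FOLLOW(S) = {d}
FOLLOW(U') = {z}
FOLLOW(R') = {d}
Each cell of M receives at most one production.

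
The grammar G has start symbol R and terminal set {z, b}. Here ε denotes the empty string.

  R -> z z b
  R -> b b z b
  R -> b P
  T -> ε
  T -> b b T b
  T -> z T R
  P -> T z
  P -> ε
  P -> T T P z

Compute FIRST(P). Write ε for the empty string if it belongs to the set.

FIRST(R): from R->z z b we get {z}; from R->b b z b we get {b}; from R->b P we get {b}. So FIRST(R) = {b, z}.
FIRST(T): from T->ε we get {ε}; from T->b b T b we get {b}; from T->z T R we get {z}. So FIRST(T) = {ε, b, z}.
FIRST(P): from P->T z we get {b, z}; from P->ε we get {ε}; from P->T T P z we get {b, z}. So FIRST(P) = {ε, b, z}.

{ε, b, z}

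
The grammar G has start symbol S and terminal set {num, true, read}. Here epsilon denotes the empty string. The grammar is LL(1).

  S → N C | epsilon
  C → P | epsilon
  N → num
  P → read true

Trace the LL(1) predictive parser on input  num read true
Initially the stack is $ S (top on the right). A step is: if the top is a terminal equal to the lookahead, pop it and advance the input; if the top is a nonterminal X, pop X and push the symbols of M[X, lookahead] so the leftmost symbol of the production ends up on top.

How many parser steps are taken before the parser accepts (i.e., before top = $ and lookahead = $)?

     Stack        Input            Action
  1  $ S          num read true $  expand S → N C
  2  $ C N        num read true $  expand N → num
  3  $ C num      num read true $  match num
  4  $ C          read true $      expand C → P
  5  $ P          read true $      expand P → read true
  6  $ true read  read true $      match read
  7  $ true       true $           match true
Accept reached after 7 steps.

7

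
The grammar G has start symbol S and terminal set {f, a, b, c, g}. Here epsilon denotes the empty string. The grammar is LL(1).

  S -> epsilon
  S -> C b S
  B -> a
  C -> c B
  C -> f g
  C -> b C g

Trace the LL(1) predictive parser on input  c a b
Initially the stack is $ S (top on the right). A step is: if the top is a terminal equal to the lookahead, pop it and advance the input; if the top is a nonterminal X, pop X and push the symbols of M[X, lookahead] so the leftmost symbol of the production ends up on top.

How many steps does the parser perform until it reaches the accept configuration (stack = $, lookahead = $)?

step 1: stack=$ S  input=c a b $  — expand S -> C b S
step 2: stack=$ S b C  input=c a b $  — expand C -> c B
step 3: stack=$ S b B c  input=c a b $  — match c
step 4: stack=$ S b B  input=a b $  — expand B -> a
step 5: stack=$ S b a  input=a b $  — match a
step 6: stack=$ S b  input=b $  — match b
step 7: stack=$ S  input=$  — expand S -> epsilon
Accept reached after 7 steps.

7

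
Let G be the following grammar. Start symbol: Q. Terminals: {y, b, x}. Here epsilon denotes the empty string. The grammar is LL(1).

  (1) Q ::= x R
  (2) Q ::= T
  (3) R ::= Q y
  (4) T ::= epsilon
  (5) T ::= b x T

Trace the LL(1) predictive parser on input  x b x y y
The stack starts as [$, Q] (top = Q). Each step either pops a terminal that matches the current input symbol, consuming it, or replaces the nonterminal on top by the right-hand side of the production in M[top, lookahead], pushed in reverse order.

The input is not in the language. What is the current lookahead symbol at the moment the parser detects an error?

y

step 1: stack=$ Q  input=x b x y y $  — expand Q ::= x R
step 2: stack=$ R x  input=x b x y y $  — match x
step 3: stack=$ R  input=b x y y $  — expand R ::= Q y
step 4: stack=$ y Q  input=b x y y $  — expand Q ::= T
step 5: stack=$ y T  input=b x y y $  — expand T ::= b x T
step 6: stack=$ y T x b  input=b x y y $  — match b
step 7: stack=$ y T x  input=x y y $  — match x
step 8: stack=$ y T  input=y y $  — expand T ::= epsilon
step 9: stack=$ y  input=y y $  — match y
step 10: stack=$  input=y $  — error: stack empty but input remains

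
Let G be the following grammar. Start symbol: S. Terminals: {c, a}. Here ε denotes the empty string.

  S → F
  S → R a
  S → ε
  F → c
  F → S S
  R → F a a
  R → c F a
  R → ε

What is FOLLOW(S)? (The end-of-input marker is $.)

FIRST(S) = {ε, a, c}  (via F, R a)
FIRST(F) = {ε, a, c}  (via S S)
FIRST(R) = {ε, a, c}  (via F a a)
FOLLOW(S) includes $ since S is the start symbol.
FOLLOW(R): in S→R a, R is followed by a with FIRST {a}. Thus FOLLOW(R) = {a}.
FOLLOW(S): in F→S S (occurrence 1), S is followed by S with FIRST {ε, a, c}; in F→S S (occurrence 1), the suffix after S is nullable, so FOLLOW(S) ⊇ FOLLOW(F) = {$, a, c}; in F→S S (occurrence 2), the suffix after S is empty, so FOLLOW(S) ⊇ FOLLOW(F) = {$, a, c}. Thus FOLLOW(S) = {$, a, c}.
FOLLOW(F): in S→F, the suffix after F is empty, so FOLLOW(F) ⊇ FOLLOW(S) = {$, a, c}; in R→F a a, F is followed by a a with FIRST {a}; in R→c F a, F is followed by a with FIRST {a}. Thus FOLLOW(F) = {$, a, c}.

{$, a, c}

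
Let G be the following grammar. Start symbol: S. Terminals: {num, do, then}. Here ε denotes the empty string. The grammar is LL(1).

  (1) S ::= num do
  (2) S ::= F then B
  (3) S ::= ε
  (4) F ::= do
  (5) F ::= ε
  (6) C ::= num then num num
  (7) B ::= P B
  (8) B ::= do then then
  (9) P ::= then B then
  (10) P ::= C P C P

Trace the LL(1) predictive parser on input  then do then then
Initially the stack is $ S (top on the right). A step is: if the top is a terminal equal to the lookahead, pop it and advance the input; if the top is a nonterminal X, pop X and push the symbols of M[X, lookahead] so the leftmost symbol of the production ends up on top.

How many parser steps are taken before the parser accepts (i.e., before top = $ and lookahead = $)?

7

step 1: stack=$ S  input=then do then then $  — expand S ::= F then B
step 2: stack=$ B then F  input=then do then then $  — expand F ::= ε
step 3: stack=$ B then  input=then do then then $  — match then
step 4: stack=$ B  input=do then then $  — expand B ::= do then then
step 5: stack=$ then then do  input=do then then $  — match do
step 6: stack=$ then then  input=then then $  — match then
step 7: stack=$ then  input=then $  — match then
Accept reached after 7 steps.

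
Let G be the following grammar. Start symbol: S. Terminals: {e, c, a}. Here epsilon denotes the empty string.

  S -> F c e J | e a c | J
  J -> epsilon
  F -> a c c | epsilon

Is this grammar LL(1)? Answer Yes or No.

FIRST(S) = {epsilon, a, c, e}
FIRST(J) = {epsilon}
FIRST(F) = {epsilon, a}
FOLLOW(S) = {$}
FOLLOW(J) = {$}
FOLLOW(F) = {c}
Each cell of M receives at most one production.

Yes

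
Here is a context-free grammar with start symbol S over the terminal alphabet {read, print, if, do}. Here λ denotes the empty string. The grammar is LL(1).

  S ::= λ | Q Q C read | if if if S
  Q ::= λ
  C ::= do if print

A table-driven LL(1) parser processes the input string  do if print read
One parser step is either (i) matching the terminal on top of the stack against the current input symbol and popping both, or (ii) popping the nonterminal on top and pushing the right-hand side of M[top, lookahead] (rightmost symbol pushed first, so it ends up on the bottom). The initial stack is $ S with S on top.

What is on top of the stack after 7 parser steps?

read

step 1: stack=$ S  input=do if print read $  — expand S ::= Q Q C read
step 2: stack=$ read C Q Q  input=do if print read $  — expand Q ::= λ
step 3: stack=$ read C Q  input=do if print read $  — expand Q ::= λ
step 4: stack=$ read C  input=do if print read $  — expand C ::= do if print
step 5: stack=$ read print if do  input=do if print read $  — match do
step 6: stack=$ read print if  input=if print read $  — match if
step 7: stack=$ read print  input=print read $  — match print
Stack after step 7: $ read (top = read).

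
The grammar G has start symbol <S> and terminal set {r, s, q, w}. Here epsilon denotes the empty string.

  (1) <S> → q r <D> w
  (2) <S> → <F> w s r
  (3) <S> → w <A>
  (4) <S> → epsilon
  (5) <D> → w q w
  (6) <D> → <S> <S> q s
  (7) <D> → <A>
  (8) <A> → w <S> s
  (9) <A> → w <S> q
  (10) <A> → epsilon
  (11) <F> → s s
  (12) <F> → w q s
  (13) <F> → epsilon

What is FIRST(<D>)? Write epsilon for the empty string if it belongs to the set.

{epsilon, q, s, w}

FIRST(<A>) = {epsilon, w}
FIRST(<F>) = {epsilon, s, w}
FIRST(<S>) = {epsilon, q, s, w}  (via <F> w s r)
FIRST(<D>) = {epsilon, q, s, w}  (via <S> <S> q s, <A>)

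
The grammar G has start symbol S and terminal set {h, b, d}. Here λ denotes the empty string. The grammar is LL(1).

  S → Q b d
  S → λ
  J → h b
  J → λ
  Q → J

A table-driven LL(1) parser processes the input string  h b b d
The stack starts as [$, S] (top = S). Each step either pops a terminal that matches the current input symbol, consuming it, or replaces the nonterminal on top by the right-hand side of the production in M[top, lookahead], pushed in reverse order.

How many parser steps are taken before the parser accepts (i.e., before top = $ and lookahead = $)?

7

step 1: stack=$ S  input=h b b d $  — expand S → Q b d
step 2: stack=$ d b Q  input=h b b d $  — expand Q → J
step 3: stack=$ d b J  input=h b b d $  — expand J → h b
step 4: stack=$ d b b h  input=h b b d $  — match h
step 5: stack=$ d b b  input=b b d $  — match b
step 6: stack=$ d b  input=b d $  — match b
step 7: stack=$ d  input=d $  — match d
Accept reached after 7 steps.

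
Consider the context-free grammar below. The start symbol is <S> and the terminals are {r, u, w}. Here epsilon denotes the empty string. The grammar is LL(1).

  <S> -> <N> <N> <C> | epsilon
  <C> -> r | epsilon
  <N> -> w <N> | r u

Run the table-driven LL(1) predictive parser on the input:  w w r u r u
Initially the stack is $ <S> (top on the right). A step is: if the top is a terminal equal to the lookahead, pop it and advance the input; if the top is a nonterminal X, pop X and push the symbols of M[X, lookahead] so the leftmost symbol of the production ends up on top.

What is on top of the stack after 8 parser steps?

step 1: stack=$ <S>  input=w w r u r u $  — expand <S> -> <N> <N> <C>
step 2: stack=$ <C> <N> <N>  input=w w r u r u $  — expand <N> -> w <N>
step 3: stack=$ <C> <N> <N> w  input=w w r u r u $  — match w
step 4: stack=$ <C> <N> <N>  input=w r u r u $  — expand <N> -> w <N>
step 5: stack=$ <C> <N> <N> w  input=w r u r u $  — match w
step 6: stack=$ <C> <N> <N>  input=r u r u $  — expand <N> -> r u
step 7: stack=$ <C> <N> u r  input=r u r u $  — match r
step 8: stack=$ <C> <N> u  input=u r u $  — match u
Stack after step 8: $ <C> <N> (top = <N>).

<N>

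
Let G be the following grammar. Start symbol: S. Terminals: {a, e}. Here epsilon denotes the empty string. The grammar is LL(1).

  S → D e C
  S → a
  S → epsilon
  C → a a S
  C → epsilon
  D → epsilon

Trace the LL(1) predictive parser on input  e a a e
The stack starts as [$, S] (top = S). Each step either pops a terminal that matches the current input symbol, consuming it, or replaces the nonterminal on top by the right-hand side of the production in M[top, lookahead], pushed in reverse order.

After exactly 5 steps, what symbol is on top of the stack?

a

step 1: stack=$ S  input=e a a e $  — expand S → D e C
step 2: stack=$ C e D  input=e a a e $  — expand D → epsilon
step 3: stack=$ C e  input=e a a e $  — match e
step 4: stack=$ C  input=a a e $  — expand C → a a S
step 5: stack=$ S a a  input=a a e $  — match a
Stack after step 5: $ S a (top = a).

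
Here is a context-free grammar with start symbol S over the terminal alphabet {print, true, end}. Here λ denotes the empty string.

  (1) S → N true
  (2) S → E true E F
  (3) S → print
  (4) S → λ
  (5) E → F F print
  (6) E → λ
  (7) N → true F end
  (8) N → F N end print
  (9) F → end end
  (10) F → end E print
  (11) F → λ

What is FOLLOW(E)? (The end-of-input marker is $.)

{$, end, print, true}

FIRST(F) = {λ, end}
FIRST(E) = {λ, end, print}  (via F F print)
FIRST(N) = {end, true}  (via F N end print)
FIRST(S) = {λ, end, print, true}  (via N true, E true E F)
FOLLOW(S) includes $ since S is the start symbol.
FOLLOW(S): S appears on no right-hand side. Thus FOLLOW(S) = {$}.
FOLLOW(E): in S→E true E F (occurrence 1), E is followed by true E F with FIRST {true}; in S→E true E F (occurrence 2), E is followed by F with FIRST {λ, end}; in S→E true E F (occurrence 2), the suffix after E is nullable, so FOLLOW(E) ⊇ FOLLOW(S) = {$}; in F→end E print, E is followed by print with FIRST {print}. Thus FOLLOW(E) = {$, end, print, true}.
FOLLOW(N): in S→N true, N is followed by true with FIRST {true}; in N→F N end print, N is followed by end print with FIRST {end}. Thus FOLLOW(N) = {end, true}.
FOLLOW(F): in S→E true E F, the suffix after F is empty, so FOLLOW(F) ⊇ FOLLOW(S) = {$}; in E→F F print (occurrence 1), F is followed by F print with FIRST {end, print}; in E→F F print (occurrence 2), F is followed by print with FIRST {print}; in N→true F end, F is followed by end with FIRST {end}; in N→F N end print, F is followed by N end print with FIRST {end, true}. Thus FOLLOW(F) = {$, end, print, true}.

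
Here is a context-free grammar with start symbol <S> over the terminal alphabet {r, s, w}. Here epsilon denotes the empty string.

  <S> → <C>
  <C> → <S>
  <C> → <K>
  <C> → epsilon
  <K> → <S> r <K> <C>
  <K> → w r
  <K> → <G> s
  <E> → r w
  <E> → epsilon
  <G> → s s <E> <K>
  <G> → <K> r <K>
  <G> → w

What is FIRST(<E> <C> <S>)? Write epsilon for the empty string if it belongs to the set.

FIRST(<E>) = {epsilon, r}
FIRST(<S>) = {epsilon, r, s, w}  (via <C>)
FIRST(<C>) = {epsilon, r, s, w}  (via <S>, <K>)
FIRST(<K>) = {r, s, w}  (via <S> r <K> <C>, <G> s)
FIRST(<G>) = {r, s, w}  (via <K> r <K>)
FIRST(<E> <C> <S>): take FIRST of each symbol in turn, carrying on past any symbol whose FIRST contains epsilon; result {epsilon, r, s, w}.

{epsilon, r, s, w}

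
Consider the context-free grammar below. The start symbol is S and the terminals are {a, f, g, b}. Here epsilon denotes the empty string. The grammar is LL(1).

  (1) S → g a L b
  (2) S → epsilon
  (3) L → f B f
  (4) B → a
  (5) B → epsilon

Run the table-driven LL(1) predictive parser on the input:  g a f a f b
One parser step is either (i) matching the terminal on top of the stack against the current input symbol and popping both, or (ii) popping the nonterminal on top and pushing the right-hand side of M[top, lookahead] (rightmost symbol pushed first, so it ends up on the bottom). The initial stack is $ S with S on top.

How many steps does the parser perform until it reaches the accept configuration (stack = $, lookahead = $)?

step 1: stack=$ S  input=g a f a f b $  — expand S → g a L b
step 2: stack=$ b L a g  input=g a f a f b $  — match g
step 3: stack=$ b L a  input=a f a f b $  — match a
step 4: stack=$ b L  input=f a f b $  — expand L → f B f
step 5: stack=$ b f B f  input=f a f b $  — match f
step 6: stack=$ b f B  input=a f b $  — expand B → a
step 7: stack=$ b f a  input=a f b $  — match a
step 8: stack=$ b f  input=f b $  — match f
step 9: stack=$ b  input=b $  — match b
Accept reached after 9 steps.

9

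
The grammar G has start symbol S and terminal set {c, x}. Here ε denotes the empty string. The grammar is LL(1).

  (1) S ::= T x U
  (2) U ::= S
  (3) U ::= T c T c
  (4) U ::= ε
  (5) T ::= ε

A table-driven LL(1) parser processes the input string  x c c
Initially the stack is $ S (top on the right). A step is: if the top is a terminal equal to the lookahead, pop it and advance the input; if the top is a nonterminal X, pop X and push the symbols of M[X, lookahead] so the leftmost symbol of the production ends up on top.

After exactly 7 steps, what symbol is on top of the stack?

step 1: stack=$ S  input=x c c $  — expand S ::= T x U
step 2: stack=$ U x T  input=x c c $  — expand T ::= ε
step 3: stack=$ U x  input=x c c $  — match x
step 4: stack=$ U  input=c c $  — expand U ::= T c T c
step 5: stack=$ c T c T  input=c c $  — expand T ::= ε
step 6: stack=$ c T c  input=c c $  — match c
step 7: stack=$ c T  input=c $  — expand T ::= ε
Stack after step 7: $ c (top = c).

c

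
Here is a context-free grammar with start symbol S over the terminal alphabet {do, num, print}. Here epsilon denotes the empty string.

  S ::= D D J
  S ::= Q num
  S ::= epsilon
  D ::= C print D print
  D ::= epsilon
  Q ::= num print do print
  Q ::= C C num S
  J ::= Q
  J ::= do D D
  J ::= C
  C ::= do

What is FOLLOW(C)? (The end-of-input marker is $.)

FIRST(C) = {do}
FIRST(D) = {epsilon, do}  (via C print D print)
FIRST(Q) = {do, num}  (via C C num S)
FIRST(J) = {do, num}  (via Q, C)
FIRST(S) = {epsilon, do, num}  (via D D J, Q num)
FOLLOW(S) includes $ since S is the start symbol.
FOLLOW(S): in Q::=C C num S, the suffix after S is empty, so FOLLOW(S) ⊇ FOLLOW(Q) = {$, num}. Thus FOLLOW(S) = {$, num}.
FOLLOW(J): in S::=D D J, the suffix after J is empty, so FOLLOW(J) ⊇ FOLLOW(S) = {$, num}. Thus FOLLOW(J) = {$, num}.
FOLLOW(D): in S::=D D J (occurrence 1), D is followed by D J with FIRST {do, num}; in S::=D D J (occurrence 2), D is followed by J with FIRST {do, num}; in D::=C print D print, D is followed by print with FIRST {print}; in J::=do D D (occurrence 1), D is followed by D with FIRST {epsilon, do}; in J::=do D D (occurrence 1), the suffix after D is nullable, so FOLLOW(D) ⊇ FOLLOW(J) = {$, num}; in J::=do D D (occurrence 2), the suffix after D is empty, so FOLLOW(D) ⊇ FOLLOW(J) = {$, num}. Thus FOLLOW(D) = {$, do, num, print}.
FOLLOW(Q): in S::=Q num, Q is followed by num with FIRST {num}; in J::=Q, the suffix after Q is empty, so FOLLOW(Q) ⊇ FOLLOW(J) = {$, num}. Thus FOLLOW(Q) = {$, num}.
FOLLOW(C): in D::=C print D print, C is followed by print D print with FIRST {print}; in Q::=C C num S (occurrence 1), C is followed by C num S with FIRST {do}; in Q::=C C num S (occurrence 2), C is followed by num S with FIRST {num}; in J::=C, the suffix after C is empty, so FOLLOW(C) ⊇ FOLLOW(J) = {$, num}. Thus FOLLOW(C) = {$, do, num, print}.

{$, do, num, print}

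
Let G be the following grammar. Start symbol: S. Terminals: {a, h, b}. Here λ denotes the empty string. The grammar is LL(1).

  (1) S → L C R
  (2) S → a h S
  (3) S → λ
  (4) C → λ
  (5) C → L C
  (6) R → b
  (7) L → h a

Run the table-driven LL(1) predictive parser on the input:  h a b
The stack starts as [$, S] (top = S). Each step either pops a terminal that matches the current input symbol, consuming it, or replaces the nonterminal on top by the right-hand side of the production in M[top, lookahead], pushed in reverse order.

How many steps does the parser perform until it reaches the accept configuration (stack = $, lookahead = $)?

7

     Stack      Input    Action
  1  $ S        h a b $  expand S → L C R
  2  $ R C L    h a b $  expand L → h a
  3  $ R C a h  h a b $  match h
  4  $ R C a    a b $    match a
  5  $ R C      b $      expand C → λ
  6  $ R        b $      expand R → b
  7  $ b        b $      match b
Accept reached after 7 steps.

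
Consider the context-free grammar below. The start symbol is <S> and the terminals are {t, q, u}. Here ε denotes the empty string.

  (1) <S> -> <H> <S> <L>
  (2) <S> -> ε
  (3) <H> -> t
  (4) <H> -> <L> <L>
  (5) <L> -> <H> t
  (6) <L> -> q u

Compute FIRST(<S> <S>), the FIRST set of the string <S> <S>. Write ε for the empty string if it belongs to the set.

{ε, q, t}

FIRST(<S>) = {ε, q, t}  (via <H> <S> <L>)
FIRST(<H>) = {q, t}  (via <L> <L>)
FIRST(<L>) = {q, t}  (via <H> t)
FIRST(<S> <S>): take FIRST of each symbol in turn, carrying on past any symbol whose FIRST contains ε; result {ε, q, t}.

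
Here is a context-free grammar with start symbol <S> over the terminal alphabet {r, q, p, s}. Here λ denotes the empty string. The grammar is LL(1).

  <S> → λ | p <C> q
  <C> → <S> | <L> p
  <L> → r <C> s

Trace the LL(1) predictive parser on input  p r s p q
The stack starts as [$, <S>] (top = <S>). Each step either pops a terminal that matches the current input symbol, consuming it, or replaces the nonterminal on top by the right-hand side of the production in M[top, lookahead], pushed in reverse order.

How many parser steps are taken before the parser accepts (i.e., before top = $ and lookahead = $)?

step 1: stack=$ <S>  input=p r s p q $  — expand <S> → p <C> q
step 2: stack=$ q <C> p  input=p r s p q $  — match p
step 3: stack=$ q <C>  input=r s p q $  — expand <C> → <L> p
step 4: stack=$ q p <L>  input=r s p q $  — expand <L> → r <C> s
step 5: stack=$ q p s <C> r  input=r s p q $  — match r
step 6: stack=$ q p s <C>  input=s p q $  — expand <C> → <S>
step 7: stack=$ q p s <S>  input=s p q $  — expand <S> → λ
step 8: stack=$ q p s  input=s p q $  — match s
step 9: stack=$ q p  input=p q $  — match p
step 10: stack=$ q  input=q $  — match q
Accept reached after 10 steps.

10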